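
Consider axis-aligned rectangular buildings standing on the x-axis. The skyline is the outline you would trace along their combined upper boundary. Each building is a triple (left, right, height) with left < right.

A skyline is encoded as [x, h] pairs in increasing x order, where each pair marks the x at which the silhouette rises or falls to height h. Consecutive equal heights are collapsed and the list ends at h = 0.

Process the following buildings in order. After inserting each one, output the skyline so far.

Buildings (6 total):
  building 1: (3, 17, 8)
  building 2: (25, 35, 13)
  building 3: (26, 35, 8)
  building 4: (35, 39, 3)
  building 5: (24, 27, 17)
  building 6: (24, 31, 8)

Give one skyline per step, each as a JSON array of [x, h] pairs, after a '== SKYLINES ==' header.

== SKYLINES ==
[[3,8],[17,0]]
[[3,8],[17,0],[25,13],[35,0]]
[[3,8],[17,0],[25,13],[35,0]]
[[3,8],[17,0],[25,13],[35,3],[39,0]]
[[3,8],[17,0],[24,17],[27,13],[35,3],[39,0]]
[[3,8],[17,0],[24,17],[27,13],[35,3],[39,0]]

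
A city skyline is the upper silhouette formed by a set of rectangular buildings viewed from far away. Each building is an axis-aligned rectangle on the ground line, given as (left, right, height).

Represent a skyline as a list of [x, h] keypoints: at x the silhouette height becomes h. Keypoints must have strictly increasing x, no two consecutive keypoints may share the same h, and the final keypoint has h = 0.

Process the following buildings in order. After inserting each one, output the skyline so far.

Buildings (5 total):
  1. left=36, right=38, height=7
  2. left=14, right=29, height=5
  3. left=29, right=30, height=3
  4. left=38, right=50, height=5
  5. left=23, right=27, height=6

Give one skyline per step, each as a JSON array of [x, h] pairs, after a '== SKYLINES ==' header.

== SKYLINES ==
[[36,7],[38,0]]
[[14,5],[29,0],[36,7],[38,0]]
[[14,5],[29,3],[30,0],[36,7],[38,0]]
[[14,5],[29,3],[30,0],[36,7],[38,5],[50,0]]
[[14,5],[23,6],[27,5],[29,3],[30,0],[36,7],[38,5],[50,0]]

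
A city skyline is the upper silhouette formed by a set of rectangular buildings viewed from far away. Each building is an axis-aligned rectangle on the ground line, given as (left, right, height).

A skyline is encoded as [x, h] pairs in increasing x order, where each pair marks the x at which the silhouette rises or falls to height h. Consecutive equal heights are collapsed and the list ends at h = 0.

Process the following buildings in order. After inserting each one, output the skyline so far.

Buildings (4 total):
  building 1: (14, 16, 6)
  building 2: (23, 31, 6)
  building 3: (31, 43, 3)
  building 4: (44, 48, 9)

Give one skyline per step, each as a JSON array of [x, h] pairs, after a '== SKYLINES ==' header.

== SKYLINES ==
[[14,6],[16,0]]
[[14,6],[16,0],[23,6],[31,0]]
[[14,6],[16,0],[23,6],[31,3],[43,0]]
[[14,6],[16,0],[23,6],[31,3],[43,0],[44,9],[48,0]]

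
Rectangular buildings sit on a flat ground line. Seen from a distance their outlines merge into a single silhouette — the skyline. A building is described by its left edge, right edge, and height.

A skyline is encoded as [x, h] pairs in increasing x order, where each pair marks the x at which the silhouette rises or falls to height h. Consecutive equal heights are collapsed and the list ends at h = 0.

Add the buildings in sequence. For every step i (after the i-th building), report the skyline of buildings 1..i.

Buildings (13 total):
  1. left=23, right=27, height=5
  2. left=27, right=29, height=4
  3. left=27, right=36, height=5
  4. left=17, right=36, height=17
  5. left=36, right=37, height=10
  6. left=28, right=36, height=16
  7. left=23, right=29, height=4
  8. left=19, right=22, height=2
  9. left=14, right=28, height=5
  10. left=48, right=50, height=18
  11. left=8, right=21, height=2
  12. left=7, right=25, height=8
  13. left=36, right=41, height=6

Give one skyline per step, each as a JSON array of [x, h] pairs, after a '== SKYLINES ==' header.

== SKYLINES ==
[[23,5],[27,0]]
[[23,5],[27,4],[29,0]]
[[23,5],[36,0]]
[[17,17],[36,0]]
[[17,17],[36,10],[37,0]]
[[17,17],[36,10],[37,0]]
[[17,17],[36,10],[37,0]]
[[17,17],[36,10],[37,0]]
[[14,5],[17,17],[36,10],[37,0]]
[[14,5],[17,17],[36,10],[37,0],[48,18],[50,0]]
[[8,2],[14,5],[17,17],[36,10],[37,0],[48,18],[50,0]]
[[7,8],[17,17],[36,10],[37,0],[48,18],[50,0]]
[[7,8],[17,17],[36,10],[37,6],[41,0],[48,18],[50,0]]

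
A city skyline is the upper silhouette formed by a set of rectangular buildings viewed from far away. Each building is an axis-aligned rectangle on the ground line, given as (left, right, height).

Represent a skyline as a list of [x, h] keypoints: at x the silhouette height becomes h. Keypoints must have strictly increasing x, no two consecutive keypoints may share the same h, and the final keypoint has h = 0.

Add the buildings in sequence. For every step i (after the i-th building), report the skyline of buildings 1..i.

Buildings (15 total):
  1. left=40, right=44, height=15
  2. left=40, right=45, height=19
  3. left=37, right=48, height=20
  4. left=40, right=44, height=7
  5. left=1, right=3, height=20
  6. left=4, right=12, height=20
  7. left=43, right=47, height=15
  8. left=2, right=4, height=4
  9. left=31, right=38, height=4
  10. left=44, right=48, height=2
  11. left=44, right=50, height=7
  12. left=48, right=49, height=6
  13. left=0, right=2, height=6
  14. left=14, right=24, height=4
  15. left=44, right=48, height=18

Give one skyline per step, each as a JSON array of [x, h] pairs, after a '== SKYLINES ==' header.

== SKYLINES ==
[[40,15],[44,0]]
[[40,19],[45,0]]
[[37,20],[48,0]]
[[37,20],[48,0]]
[[1,20],[3,0],[37,20],[48,0]]
[[1,20],[3,0],[4,20],[12,0],[37,20],[48,0]]
[[1,20],[3,0],[4,20],[12,0],[37,20],[48,0]]
[[1,20],[3,4],[4,20],[12,0],[37,20],[48,0]]
[[1,20],[3,4],[4,20],[12,0],[31,4],[37,20],[48,0]]
[[1,20],[3,4],[4,20],[12,0],[31,4],[37,20],[48,0]]
[[1,20],[3,4],[4,20],[12,0],[31,4],[37,20],[48,7],[50,0]]
[[1,20],[3,4],[4,20],[12,0],[31,4],[37,20],[48,7],[50,0]]
[[0,6],[1,20],[3,4],[4,20],[12,0],[31,4],[37,20],[48,7],[50,0]]
[[0,6],[1,20],[3,4],[4,20],[12,0],[14,4],[24,0],[31,4],[37,20],[48,7],[50,0]]
[[0,6],[1,20],[3,4],[4,20],[12,0],[14,4],[24,0],[31,4],[37,20],[48,7],[50,0]]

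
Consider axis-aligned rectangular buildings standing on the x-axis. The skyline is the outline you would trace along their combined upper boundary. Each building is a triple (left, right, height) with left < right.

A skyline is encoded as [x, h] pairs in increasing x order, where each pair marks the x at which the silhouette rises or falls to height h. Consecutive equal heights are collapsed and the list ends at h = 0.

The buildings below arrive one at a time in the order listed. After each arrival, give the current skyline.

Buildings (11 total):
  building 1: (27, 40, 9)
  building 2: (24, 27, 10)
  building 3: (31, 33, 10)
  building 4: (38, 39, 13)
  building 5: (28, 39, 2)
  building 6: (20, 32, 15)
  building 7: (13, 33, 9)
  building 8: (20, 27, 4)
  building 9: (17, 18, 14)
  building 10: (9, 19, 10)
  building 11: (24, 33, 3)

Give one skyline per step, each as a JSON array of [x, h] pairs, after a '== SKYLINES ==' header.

== SKYLINES ==
[[27,9],[40,0]]
[[24,10],[27,9],[40,0]]
[[24,10],[27,9],[31,10],[33,9],[40,0]]
[[24,10],[27,9],[31,10],[33,9],[38,13],[39,9],[40,0]]
[[24,10],[27,9],[31,10],[33,9],[38,13],[39,9],[40,0]]
[[20,15],[32,10],[33,9],[38,13],[39,9],[40,0]]
[[13,9],[20,15],[32,10],[33,9],[38,13],[39,9],[40,0]]
[[13,9],[20,15],[32,10],[33,9],[38,13],[39,9],[40,0]]
[[13,9],[17,14],[18,9],[20,15],[32,10],[33,9],[38,13],[39,9],[40,0]]
[[9,10],[17,14],[18,10],[19,9],[20,15],[32,10],[33,9],[38,13],[39,9],[40,0]]
[[9,10],[17,14],[18,10],[19,9],[20,15],[32,10],[33,9],[38,13],[39,9],[40,0]]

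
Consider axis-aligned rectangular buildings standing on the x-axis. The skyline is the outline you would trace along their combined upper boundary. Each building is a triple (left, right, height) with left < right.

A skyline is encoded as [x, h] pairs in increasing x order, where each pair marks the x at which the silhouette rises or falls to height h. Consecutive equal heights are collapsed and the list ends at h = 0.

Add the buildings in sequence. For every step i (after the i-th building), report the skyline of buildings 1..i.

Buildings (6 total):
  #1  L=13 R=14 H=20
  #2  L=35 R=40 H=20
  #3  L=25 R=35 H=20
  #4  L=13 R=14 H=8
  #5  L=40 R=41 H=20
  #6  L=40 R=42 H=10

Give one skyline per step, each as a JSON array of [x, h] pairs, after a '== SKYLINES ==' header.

== SKYLINES ==
[[13,20],[14,0]]
[[13,20],[14,0],[35,20],[40,0]]
[[13,20],[14,0],[25,20],[40,0]]
[[13,20],[14,0],[25,20],[40,0]]
[[13,20],[14,0],[25,20],[41,0]]
[[13,20],[14,0],[25,20],[41,10],[42,0]]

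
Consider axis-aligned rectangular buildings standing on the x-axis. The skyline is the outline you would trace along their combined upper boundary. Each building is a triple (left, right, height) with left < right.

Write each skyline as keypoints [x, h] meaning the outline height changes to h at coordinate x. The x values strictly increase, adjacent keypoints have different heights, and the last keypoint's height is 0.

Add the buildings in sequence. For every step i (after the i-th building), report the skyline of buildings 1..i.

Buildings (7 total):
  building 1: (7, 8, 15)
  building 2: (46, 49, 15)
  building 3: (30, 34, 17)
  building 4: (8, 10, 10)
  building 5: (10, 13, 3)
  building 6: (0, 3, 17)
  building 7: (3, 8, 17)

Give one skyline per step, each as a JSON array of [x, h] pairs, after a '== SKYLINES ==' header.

== SKYLINES ==
[[7,15],[8,0]]
[[7,15],[8,0],[46,15],[49,0]]
[[7,15],[8,0],[30,17],[34,0],[46,15],[49,0]]
[[7,15],[8,10],[10,0],[30,17],[34,0],[46,15],[49,0]]
[[7,15],[8,10],[10,3],[13,0],[30,17],[34,0],[46,15],[49,0]]
[[0,17],[3,0],[7,15],[8,10],[10,3],[13,0],[30,17],[34,0],[46,15],[49,0]]
[[0,17],[8,10],[10,3],[13,0],[30,17],[34,0],[46,15],[49,0]]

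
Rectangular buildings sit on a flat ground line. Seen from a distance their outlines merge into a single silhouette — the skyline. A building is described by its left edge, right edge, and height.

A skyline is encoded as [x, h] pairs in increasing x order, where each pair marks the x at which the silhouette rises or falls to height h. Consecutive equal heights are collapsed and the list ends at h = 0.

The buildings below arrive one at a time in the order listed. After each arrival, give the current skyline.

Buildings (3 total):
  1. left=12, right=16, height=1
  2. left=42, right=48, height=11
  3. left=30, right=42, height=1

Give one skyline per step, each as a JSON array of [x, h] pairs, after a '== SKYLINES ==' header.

== SKYLINES ==
[[12,1],[16,0]]
[[12,1],[16,0],[42,11],[48,0]]
[[12,1],[16,0],[30,1],[42,11],[48,0]]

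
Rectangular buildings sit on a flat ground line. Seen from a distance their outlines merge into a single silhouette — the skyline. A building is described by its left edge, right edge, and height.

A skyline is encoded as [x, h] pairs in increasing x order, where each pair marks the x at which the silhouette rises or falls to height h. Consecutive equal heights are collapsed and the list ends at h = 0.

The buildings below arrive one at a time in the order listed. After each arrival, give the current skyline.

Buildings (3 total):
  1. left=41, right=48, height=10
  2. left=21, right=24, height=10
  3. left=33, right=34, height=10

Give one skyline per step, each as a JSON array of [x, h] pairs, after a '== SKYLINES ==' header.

== SKYLINES ==
[[41,10],[48,0]]
[[21,10],[24,0],[41,10],[48,0]]
[[21,10],[24,0],[33,10],[34,0],[41,10],[48,0]]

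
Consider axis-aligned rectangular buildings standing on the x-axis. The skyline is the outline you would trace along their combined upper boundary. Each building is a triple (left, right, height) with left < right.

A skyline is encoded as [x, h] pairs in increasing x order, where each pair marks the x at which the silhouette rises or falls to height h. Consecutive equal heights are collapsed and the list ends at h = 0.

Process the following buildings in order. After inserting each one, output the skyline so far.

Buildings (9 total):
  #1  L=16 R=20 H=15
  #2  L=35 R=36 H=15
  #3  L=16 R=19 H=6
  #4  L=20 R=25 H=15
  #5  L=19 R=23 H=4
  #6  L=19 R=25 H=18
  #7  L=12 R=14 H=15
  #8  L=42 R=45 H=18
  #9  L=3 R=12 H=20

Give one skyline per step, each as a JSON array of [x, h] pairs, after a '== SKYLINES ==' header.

== SKYLINES ==
[[16,15],[20,0]]
[[16,15],[20,0],[35,15],[36,0]]
[[16,15],[20,0],[35,15],[36,0]]
[[16,15],[25,0],[35,15],[36,0]]
[[16,15],[25,0],[35,15],[36,0]]
[[16,15],[19,18],[25,0],[35,15],[36,0]]
[[12,15],[14,0],[16,15],[19,18],[25,0],[35,15],[36,0]]
[[12,15],[14,0],[16,15],[19,18],[25,0],[35,15],[36,0],[42,18],[45,0]]
[[3,20],[12,15],[14,0],[16,15],[19,18],[25,0],[35,15],[36,0],[42,18],[45,0]]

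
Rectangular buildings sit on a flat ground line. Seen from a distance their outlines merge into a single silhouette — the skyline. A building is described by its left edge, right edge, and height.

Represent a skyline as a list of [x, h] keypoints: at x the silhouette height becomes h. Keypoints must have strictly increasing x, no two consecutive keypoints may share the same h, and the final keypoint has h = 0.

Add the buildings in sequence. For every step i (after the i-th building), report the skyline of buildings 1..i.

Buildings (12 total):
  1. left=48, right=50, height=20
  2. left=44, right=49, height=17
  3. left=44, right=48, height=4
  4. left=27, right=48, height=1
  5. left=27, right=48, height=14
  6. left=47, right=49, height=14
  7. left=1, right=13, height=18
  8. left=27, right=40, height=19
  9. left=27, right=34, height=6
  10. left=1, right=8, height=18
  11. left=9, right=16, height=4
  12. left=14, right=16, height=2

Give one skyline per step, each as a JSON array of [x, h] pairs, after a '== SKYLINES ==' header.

== SKYLINES ==
[[48,20],[50,0]]
[[44,17],[48,20],[50,0]]
[[44,17],[48,20],[50,0]]
[[27,1],[44,17],[48,20],[50,0]]
[[27,14],[44,17],[48,20],[50,0]]
[[27,14],[44,17],[48,20],[50,0]]
[[1,18],[13,0],[27,14],[44,17],[48,20],[50,0]]
[[1,18],[13,0],[27,19],[40,14],[44,17],[48,20],[50,0]]
[[1,18],[13,0],[27,19],[40,14],[44,17],[48,20],[50,0]]
[[1,18],[13,0],[27,19],[40,14],[44,17],[48,20],[50,0]]
[[1,18],[13,4],[16,0],[27,19],[40,14],[44,17],[48,20],[50,0]]
[[1,18],[13,4],[16,0],[27,19],[40,14],[44,17],[48,20],[50,0]]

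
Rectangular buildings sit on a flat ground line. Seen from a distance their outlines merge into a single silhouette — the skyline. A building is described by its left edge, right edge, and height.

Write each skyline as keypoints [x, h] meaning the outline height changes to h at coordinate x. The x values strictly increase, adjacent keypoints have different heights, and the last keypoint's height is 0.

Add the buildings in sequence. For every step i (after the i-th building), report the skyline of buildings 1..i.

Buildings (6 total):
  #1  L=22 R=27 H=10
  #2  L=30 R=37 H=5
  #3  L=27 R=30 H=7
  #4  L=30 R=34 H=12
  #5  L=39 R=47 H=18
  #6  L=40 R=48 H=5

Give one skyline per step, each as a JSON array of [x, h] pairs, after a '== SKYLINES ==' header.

== SKYLINES ==
[[22,10],[27,0]]
[[22,10],[27,0],[30,5],[37,0]]
[[22,10],[27,7],[30,5],[37,0]]
[[22,10],[27,7],[30,12],[34,5],[37,0]]
[[22,10],[27,7],[30,12],[34,5],[37,0],[39,18],[47,0]]
[[22,10],[27,7],[30,12],[34,5],[37,0],[39,18],[47,5],[48,0]]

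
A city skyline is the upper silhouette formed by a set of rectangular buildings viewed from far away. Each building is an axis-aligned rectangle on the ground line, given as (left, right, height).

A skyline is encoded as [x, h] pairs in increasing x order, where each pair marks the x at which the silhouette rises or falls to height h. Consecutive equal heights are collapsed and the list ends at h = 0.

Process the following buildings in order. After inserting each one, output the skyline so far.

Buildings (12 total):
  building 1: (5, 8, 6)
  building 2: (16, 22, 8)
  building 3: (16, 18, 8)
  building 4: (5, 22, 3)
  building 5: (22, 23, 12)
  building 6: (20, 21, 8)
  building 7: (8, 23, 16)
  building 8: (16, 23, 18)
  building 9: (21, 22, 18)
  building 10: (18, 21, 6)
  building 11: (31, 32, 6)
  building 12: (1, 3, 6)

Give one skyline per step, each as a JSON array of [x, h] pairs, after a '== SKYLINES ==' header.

== SKYLINES ==
[[5,6],[8,0]]
[[5,6],[8,0],[16,8],[22,0]]
[[5,6],[8,0],[16,8],[22,0]]
[[5,6],[8,3],[16,8],[22,0]]
[[5,6],[8,3],[16,8],[22,12],[23,0]]
[[5,6],[8,3],[16,8],[22,12],[23,0]]
[[5,6],[8,16],[23,0]]
[[5,6],[8,16],[16,18],[23,0]]
[[5,6],[8,16],[16,18],[23,0]]
[[5,6],[8,16],[16,18],[23,0]]
[[5,6],[8,16],[16,18],[23,0],[31,6],[32,0]]
[[1,6],[3,0],[5,6],[8,16],[16,18],[23,0],[31,6],[32,0]]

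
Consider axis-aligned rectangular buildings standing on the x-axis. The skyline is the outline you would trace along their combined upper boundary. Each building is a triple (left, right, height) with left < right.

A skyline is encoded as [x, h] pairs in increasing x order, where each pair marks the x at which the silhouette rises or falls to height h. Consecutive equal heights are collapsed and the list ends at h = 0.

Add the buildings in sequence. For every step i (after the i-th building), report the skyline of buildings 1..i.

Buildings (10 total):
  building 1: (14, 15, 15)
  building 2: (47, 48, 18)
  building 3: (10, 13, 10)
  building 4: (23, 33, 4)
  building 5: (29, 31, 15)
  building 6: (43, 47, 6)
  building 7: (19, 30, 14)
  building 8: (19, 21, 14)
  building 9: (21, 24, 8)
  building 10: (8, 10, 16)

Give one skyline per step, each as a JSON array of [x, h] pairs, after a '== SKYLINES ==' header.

== SKYLINES ==
[[14,15],[15,0]]
[[14,15],[15,0],[47,18],[48,0]]
[[10,10],[13,0],[14,15],[15,0],[47,18],[48,0]]
[[10,10],[13,0],[14,15],[15,0],[23,4],[33,0],[47,18],[48,0]]
[[10,10],[13,0],[14,15],[15,0],[23,4],[29,15],[31,4],[33,0],[47,18],[48,0]]
[[10,10],[13,0],[14,15],[15,0],[23,4],[29,15],[31,4],[33,0],[43,6],[47,18],[48,0]]
[[10,10],[13,0],[14,15],[15,0],[19,14],[29,15],[31,4],[33,0],[43,6],[47,18],[48,0]]
[[10,10],[13,0],[14,15],[15,0],[19,14],[29,15],[31,4],[33,0],[43,6],[47,18],[48,0]]
[[10,10],[13,0],[14,15],[15,0],[19,14],[29,15],[31,4],[33,0],[43,6],[47,18],[48,0]]
[[8,16],[10,10],[13,0],[14,15],[15,0],[19,14],[29,15],[31,4],[33,0],[43,6],[47,18],[48,0]]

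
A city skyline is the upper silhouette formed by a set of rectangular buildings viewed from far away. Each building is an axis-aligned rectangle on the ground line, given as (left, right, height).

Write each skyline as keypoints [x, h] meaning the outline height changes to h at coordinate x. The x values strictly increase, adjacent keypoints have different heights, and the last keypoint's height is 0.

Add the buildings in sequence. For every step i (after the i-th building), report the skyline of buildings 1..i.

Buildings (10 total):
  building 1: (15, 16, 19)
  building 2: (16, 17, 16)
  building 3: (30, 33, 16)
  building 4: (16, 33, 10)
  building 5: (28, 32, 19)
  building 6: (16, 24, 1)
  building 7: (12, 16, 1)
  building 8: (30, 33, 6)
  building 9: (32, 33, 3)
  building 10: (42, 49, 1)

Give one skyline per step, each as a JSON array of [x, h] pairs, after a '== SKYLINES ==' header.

== SKYLINES ==
[[15,19],[16,0]]
[[15,19],[16,16],[17,0]]
[[15,19],[16,16],[17,0],[30,16],[33,0]]
[[15,19],[16,16],[17,10],[30,16],[33,0]]
[[15,19],[16,16],[17,10],[28,19],[32,16],[33,0]]
[[15,19],[16,16],[17,10],[28,19],[32,16],[33,0]]
[[12,1],[15,19],[16,16],[17,10],[28,19],[32,16],[33,0]]
[[12,1],[15,19],[16,16],[17,10],[28,19],[32,16],[33,0]]
[[12,1],[15,19],[16,16],[17,10],[28,19],[32,16],[33,0]]
[[12,1],[15,19],[16,16],[17,10],[28,19],[32,16],[33,0],[42,1],[49,0]]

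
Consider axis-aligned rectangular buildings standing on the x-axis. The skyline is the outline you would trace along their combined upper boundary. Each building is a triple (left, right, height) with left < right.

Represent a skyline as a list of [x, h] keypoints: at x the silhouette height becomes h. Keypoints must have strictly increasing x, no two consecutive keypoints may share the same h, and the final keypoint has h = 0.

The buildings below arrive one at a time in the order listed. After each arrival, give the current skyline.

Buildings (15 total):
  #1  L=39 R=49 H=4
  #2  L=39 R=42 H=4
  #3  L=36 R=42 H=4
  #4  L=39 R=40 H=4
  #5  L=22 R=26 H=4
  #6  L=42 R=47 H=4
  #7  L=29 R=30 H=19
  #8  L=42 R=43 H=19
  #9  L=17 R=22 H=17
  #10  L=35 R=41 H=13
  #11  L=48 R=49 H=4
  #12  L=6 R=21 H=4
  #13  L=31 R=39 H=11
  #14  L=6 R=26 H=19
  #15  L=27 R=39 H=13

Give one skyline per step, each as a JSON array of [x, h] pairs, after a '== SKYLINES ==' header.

== SKYLINES ==
[[39,4],[49,0]]
[[39,4],[49,0]]
[[36,4],[49,0]]
[[36,4],[49,0]]
[[22,4],[26,0],[36,4],[49,0]]
[[22,4],[26,0],[36,4],[49,0]]
[[22,4],[26,0],[29,19],[30,0],[36,4],[49,0]]
[[22,4],[26,0],[29,19],[30,0],[36,4],[42,19],[43,4],[49,0]]
[[17,17],[22,4],[26,0],[29,19],[30,0],[36,4],[42,19],[43,4],[49,0]]
[[17,17],[22,4],[26,0],[29,19],[30,0],[35,13],[41,4],[42,19],[43,4],[49,0]]
[[17,17],[22,4],[26,0],[29,19],[30,0],[35,13],[41,4],[42,19],[43,4],[49,0]]
[[6,4],[17,17],[22,4],[26,0],[29,19],[30,0],[35,13],[41,4],[42,19],[43,4],[49,0]]
[[6,4],[17,17],[22,4],[26,0],[29,19],[30,0],[31,11],[35,13],[41,4],[42,19],[43,4],[49,0]]
[[6,19],[26,0],[29,19],[30,0],[31,11],[35,13],[41,4],[42,19],[43,4],[49,0]]
[[6,19],[26,0],[27,13],[29,19],[30,13],[41,4],[42,19],[43,4],[49,0]]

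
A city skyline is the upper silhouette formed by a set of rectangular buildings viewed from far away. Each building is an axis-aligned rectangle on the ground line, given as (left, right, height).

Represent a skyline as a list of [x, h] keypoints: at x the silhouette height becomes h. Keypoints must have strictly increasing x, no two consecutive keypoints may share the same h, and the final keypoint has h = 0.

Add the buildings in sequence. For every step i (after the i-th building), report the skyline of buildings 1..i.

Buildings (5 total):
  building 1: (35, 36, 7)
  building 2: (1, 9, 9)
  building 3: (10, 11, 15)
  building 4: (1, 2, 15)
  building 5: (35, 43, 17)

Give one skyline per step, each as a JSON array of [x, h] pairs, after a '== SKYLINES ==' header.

== SKYLINES ==
[[35,7],[36,0]]
[[1,9],[9,0],[35,7],[36,0]]
[[1,9],[9,0],[10,15],[11,0],[35,7],[36,0]]
[[1,15],[2,9],[9,0],[10,15],[11,0],[35,7],[36,0]]
[[1,15],[2,9],[9,0],[10,15],[11,0],[35,17],[43,0]]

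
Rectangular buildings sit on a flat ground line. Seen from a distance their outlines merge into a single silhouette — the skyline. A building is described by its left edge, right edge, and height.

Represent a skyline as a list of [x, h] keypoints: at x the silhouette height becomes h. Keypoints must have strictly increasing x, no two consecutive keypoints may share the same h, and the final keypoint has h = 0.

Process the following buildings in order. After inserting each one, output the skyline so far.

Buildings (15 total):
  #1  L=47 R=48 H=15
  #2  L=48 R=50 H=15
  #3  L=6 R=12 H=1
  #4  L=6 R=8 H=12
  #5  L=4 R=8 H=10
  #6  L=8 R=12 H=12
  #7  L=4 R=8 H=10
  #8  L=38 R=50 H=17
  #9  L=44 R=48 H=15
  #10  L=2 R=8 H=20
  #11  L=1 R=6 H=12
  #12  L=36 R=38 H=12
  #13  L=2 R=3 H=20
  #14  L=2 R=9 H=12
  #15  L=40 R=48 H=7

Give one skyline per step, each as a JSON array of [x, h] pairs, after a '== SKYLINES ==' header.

== SKYLINES ==
[[47,15],[48,0]]
[[47,15],[50,0]]
[[6,1],[12,0],[47,15],[50,0]]
[[6,12],[8,1],[12,0],[47,15],[50,0]]
[[4,10],[6,12],[8,1],[12,0],[47,15],[50,0]]
[[4,10],[6,12],[12,0],[47,15],[50,0]]
[[4,10],[6,12],[12,0],[47,15],[50,0]]
[[4,10],[6,12],[12,0],[38,17],[50,0]]
[[4,10],[6,12],[12,0],[38,17],[50,0]]
[[2,20],[8,12],[12,0],[38,17],[50,0]]
[[1,12],[2,20],[8,12],[12,0],[38,17],[50,0]]
[[1,12],[2,20],[8,12],[12,0],[36,12],[38,17],[50,0]]
[[1,12],[2,20],[8,12],[12,0],[36,12],[38,17],[50,0]]
[[1,12],[2,20],[8,12],[12,0],[36,12],[38,17],[50,0]]
[[1,12],[2,20],[8,12],[12,0],[36,12],[38,17],[50,0]]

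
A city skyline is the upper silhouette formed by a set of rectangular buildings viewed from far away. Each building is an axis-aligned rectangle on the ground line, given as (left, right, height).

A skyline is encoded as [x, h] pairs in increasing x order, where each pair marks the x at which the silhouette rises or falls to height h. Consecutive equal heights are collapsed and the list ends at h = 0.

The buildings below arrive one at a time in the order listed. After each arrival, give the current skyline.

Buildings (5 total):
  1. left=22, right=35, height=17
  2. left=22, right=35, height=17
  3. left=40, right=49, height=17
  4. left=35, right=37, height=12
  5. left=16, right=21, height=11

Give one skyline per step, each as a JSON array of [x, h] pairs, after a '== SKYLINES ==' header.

== SKYLINES ==
[[22,17],[35,0]]
[[22,17],[35,0]]
[[22,17],[35,0],[40,17],[49,0]]
[[22,17],[35,12],[37,0],[40,17],[49,0]]
[[16,11],[21,0],[22,17],[35,12],[37,0],[40,17],[49,0]]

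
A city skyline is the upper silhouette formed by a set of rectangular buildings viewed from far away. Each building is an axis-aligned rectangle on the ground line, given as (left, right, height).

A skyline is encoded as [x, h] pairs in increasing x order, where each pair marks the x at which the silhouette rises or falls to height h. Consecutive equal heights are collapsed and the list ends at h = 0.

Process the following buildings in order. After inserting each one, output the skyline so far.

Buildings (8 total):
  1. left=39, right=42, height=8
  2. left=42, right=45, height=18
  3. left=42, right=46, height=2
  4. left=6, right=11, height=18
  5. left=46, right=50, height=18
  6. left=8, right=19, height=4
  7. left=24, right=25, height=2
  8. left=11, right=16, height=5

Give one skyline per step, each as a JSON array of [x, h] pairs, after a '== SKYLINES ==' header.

== SKYLINES ==
[[39,8],[42,0]]
[[39,8],[42,18],[45,0]]
[[39,8],[42,18],[45,2],[46,0]]
[[6,18],[11,0],[39,8],[42,18],[45,2],[46,0]]
[[6,18],[11,0],[39,8],[42,18],[45,2],[46,18],[50,0]]
[[6,18],[11,4],[19,0],[39,8],[42,18],[45,2],[46,18],[50,0]]
[[6,18],[11,4],[19,0],[24,2],[25,0],[39,8],[42,18],[45,2],[46,18],[50,0]]
[[6,18],[11,5],[16,4],[19,0],[24,2],[25,0],[39,8],[42,18],[45,2],[46,18],[50,0]]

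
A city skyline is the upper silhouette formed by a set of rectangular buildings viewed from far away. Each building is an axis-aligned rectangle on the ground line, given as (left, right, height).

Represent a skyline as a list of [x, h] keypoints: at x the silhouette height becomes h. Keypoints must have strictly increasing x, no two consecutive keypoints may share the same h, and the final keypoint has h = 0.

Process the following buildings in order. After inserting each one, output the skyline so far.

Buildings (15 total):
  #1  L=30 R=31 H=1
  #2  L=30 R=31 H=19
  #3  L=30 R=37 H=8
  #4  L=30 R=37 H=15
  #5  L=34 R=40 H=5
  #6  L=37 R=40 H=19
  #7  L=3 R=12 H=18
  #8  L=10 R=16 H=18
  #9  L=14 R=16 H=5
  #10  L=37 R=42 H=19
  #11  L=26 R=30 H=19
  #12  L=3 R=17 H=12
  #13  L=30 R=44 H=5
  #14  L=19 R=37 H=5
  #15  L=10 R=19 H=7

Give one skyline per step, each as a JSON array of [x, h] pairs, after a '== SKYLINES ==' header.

== SKYLINES ==
[[30,1],[31,0]]
[[30,19],[31,0]]
[[30,19],[31,8],[37,0]]
[[30,19],[31,15],[37,0]]
[[30,19],[31,15],[37,5],[40,0]]
[[30,19],[31,15],[37,19],[40,0]]
[[3,18],[12,0],[30,19],[31,15],[37,19],[40,0]]
[[3,18],[16,0],[30,19],[31,15],[37,19],[40,0]]
[[3,18],[16,0],[30,19],[31,15],[37,19],[40,0]]
[[3,18],[16,0],[30,19],[31,15],[37,19],[42,0]]
[[3,18],[16,0],[26,19],[31,15],[37,19],[42,0]]
[[3,18],[16,12],[17,0],[26,19],[31,15],[37,19],[42,0]]
[[3,18],[16,12],[17,0],[26,19],[31,15],[37,19],[42,5],[44,0]]
[[3,18],[16,12],[17,0],[19,5],[26,19],[31,15],[37,19],[42,5],[44,0]]
[[3,18],[16,12],[17,7],[19,5],[26,19],[31,15],[37,19],[42,5],[44,0]]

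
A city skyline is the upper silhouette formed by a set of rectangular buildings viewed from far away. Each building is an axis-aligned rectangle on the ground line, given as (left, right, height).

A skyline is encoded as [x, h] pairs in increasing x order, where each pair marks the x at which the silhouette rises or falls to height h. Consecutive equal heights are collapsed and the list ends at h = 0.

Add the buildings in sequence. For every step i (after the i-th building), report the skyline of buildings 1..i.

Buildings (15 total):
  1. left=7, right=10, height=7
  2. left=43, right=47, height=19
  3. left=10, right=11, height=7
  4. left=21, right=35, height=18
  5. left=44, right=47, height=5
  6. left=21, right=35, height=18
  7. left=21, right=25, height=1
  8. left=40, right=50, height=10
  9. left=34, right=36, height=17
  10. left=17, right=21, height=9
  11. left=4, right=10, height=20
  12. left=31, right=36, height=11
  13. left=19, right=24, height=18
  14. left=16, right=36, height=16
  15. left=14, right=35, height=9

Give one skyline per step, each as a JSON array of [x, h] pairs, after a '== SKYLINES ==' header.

== SKYLINES ==
[[7,7],[10,0]]
[[7,7],[10,0],[43,19],[47,0]]
[[7,7],[11,0],[43,19],[47,0]]
[[7,7],[11,0],[21,18],[35,0],[43,19],[47,0]]
[[7,7],[11,0],[21,18],[35,0],[43,19],[47,0]]
[[7,7],[11,0],[21,18],[35,0],[43,19],[47,0]]
[[7,7],[11,0],[21,18],[35,0],[43,19],[47,0]]
[[7,7],[11,0],[21,18],[35,0],[40,10],[43,19],[47,10],[50,0]]
[[7,7],[11,0],[21,18],[35,17],[36,0],[40,10],[43,19],[47,10],[50,0]]
[[7,7],[11,0],[17,9],[21,18],[35,17],[36,0],[40,10],[43,19],[47,10],[50,0]]
[[4,20],[10,7],[11,0],[17,9],[21,18],[35,17],[36,0],[40,10],[43,19],[47,10],[50,0]]
[[4,20],[10,7],[11,0],[17,9],[21,18],[35,17],[36,0],[40,10],[43,19],[47,10],[50,0]]
[[4,20],[10,7],[11,0],[17,9],[19,18],[35,17],[36,0],[40,10],[43,19],[47,10],[50,0]]
[[4,20],[10,7],[11,0],[16,16],[19,18],[35,17],[36,0],[40,10],[43,19],[47,10],[50,0]]
[[4,20],[10,7],[11,0],[14,9],[16,16],[19,18],[35,17],[36,0],[40,10],[43,19],[47,10],[50,0]]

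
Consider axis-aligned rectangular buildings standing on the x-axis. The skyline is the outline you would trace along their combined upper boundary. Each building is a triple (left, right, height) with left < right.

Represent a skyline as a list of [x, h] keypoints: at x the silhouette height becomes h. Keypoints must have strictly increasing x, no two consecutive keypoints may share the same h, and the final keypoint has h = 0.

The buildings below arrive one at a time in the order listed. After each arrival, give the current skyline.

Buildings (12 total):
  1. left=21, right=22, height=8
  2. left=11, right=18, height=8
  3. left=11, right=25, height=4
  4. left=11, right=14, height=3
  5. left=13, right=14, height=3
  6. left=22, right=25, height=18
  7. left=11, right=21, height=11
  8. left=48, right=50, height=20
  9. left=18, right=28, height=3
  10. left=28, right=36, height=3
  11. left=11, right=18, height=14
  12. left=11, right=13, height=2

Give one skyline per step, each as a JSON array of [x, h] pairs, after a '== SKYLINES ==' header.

== SKYLINES ==
[[21,8],[22,0]]
[[11,8],[18,0],[21,8],[22,0]]
[[11,8],[18,4],[21,8],[22,4],[25,0]]
[[11,8],[18,4],[21,8],[22,4],[25,0]]
[[11,8],[18,4],[21,8],[22,4],[25,0]]
[[11,8],[18,4],[21,8],[22,18],[25,0]]
[[11,11],[21,8],[22,18],[25,0]]
[[11,11],[21,8],[22,18],[25,0],[48,20],[50,0]]
[[11,11],[21,8],[22,18],[25,3],[28,0],[48,20],[50,0]]
[[11,11],[21,8],[22,18],[25,3],[36,0],[48,20],[50,0]]
[[11,14],[18,11],[21,8],[22,18],[25,3],[36,0],[48,20],[50,0]]
[[11,14],[18,11],[21,8],[22,18],[25,3],[36,0],[48,20],[50,0]]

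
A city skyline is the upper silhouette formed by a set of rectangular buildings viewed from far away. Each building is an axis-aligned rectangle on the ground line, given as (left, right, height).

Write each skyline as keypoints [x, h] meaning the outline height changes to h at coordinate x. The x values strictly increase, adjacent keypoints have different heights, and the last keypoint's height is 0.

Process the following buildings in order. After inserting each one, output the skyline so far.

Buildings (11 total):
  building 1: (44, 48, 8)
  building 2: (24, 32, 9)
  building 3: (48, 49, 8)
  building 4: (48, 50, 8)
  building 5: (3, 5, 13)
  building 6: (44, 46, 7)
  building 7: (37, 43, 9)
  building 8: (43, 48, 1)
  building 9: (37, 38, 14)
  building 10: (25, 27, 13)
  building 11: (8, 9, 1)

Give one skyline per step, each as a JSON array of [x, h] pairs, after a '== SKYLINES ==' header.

== SKYLINES ==
[[44,8],[48,0]]
[[24,9],[32,0],[44,8],[48,0]]
[[24,9],[32,0],[44,8],[49,0]]
[[24,9],[32,0],[44,8],[50,0]]
[[3,13],[5,0],[24,9],[32,0],[44,8],[50,0]]
[[3,13],[5,0],[24,9],[32,0],[44,8],[50,0]]
[[3,13],[5,0],[24,9],[32,0],[37,9],[43,0],[44,8],[50,0]]
[[3,13],[5,0],[24,9],[32,0],[37,9],[43,1],[44,8],[50,0]]
[[3,13],[5,0],[24,9],[32,0],[37,14],[38,9],[43,1],[44,8],[50,0]]
[[3,13],[5,0],[24,9],[25,13],[27,9],[32,0],[37,14],[38,9],[43,1],[44,8],[50,0]]
[[3,13],[5,0],[8,1],[9,0],[24,9],[25,13],[27,9],[32,0],[37,14],[38,9],[43,1],[44,8],[50,0]]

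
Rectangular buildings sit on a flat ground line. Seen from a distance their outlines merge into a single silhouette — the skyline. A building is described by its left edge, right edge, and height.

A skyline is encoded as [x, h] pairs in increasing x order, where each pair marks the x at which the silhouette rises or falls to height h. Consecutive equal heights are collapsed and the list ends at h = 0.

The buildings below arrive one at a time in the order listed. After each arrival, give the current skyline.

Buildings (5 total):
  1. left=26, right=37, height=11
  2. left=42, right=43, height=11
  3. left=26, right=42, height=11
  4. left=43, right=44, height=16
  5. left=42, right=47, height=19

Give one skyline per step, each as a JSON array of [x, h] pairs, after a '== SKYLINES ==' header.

== SKYLINES ==
[[26,11],[37,0]]
[[26,11],[37,0],[42,11],[43,0]]
[[26,11],[43,0]]
[[26,11],[43,16],[44,0]]
[[26,11],[42,19],[47,0]]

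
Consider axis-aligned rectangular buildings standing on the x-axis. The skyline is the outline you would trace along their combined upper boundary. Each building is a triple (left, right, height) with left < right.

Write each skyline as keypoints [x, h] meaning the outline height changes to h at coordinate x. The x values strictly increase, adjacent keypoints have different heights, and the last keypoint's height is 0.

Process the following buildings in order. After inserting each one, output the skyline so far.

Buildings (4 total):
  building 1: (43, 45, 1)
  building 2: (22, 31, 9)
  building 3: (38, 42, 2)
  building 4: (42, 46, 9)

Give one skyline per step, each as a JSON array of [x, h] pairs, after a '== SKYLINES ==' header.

== SKYLINES ==
[[43,1],[45,0]]
[[22,9],[31,0],[43,1],[45,0]]
[[22,9],[31,0],[38,2],[42,0],[43,1],[45,0]]
[[22,9],[31,0],[38,2],[42,9],[46,0]]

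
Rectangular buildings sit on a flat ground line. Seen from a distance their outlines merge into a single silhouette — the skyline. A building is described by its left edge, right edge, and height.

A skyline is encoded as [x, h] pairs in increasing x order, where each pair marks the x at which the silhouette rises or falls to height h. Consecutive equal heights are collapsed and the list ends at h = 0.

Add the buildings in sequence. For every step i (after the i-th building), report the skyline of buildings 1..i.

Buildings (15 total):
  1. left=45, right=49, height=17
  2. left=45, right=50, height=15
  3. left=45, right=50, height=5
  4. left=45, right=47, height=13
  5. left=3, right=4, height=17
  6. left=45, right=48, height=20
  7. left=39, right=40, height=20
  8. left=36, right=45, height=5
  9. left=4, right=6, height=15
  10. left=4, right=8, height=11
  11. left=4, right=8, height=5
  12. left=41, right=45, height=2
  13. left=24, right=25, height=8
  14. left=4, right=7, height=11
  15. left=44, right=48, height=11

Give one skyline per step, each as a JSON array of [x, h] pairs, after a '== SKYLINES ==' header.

== SKYLINES ==
[[45,17],[49,0]]
[[45,17],[49,15],[50,0]]
[[45,17],[49,15],[50,0]]
[[45,17],[49,15],[50,0]]
[[3,17],[4,0],[45,17],[49,15],[50,0]]
[[3,17],[4,0],[45,20],[48,17],[49,15],[50,0]]
[[3,17],[4,0],[39,20],[40,0],[45,20],[48,17],[49,15],[50,0]]
[[3,17],[4,0],[36,5],[39,20],[40,5],[45,20],[48,17],[49,15],[50,0]]
[[3,17],[4,15],[6,0],[36,5],[39,20],[40,5],[45,20],[48,17],[49,15],[50,0]]
[[3,17],[4,15],[6,11],[8,0],[36,5],[39,20],[40,5],[45,20],[48,17],[49,15],[50,0]]
[[3,17],[4,15],[6,11],[8,0],[36,5],[39,20],[40,5],[45,20],[48,17],[49,15],[50,0]]
[[3,17],[4,15],[6,11],[8,0],[36,5],[39,20],[40,5],[45,20],[48,17],[49,15],[50,0]]
[[3,17],[4,15],[6,11],[8,0],[24,8],[25,0],[36,5],[39,20],[40,5],[45,20],[48,17],[49,15],[50,0]]
[[3,17],[4,15],[6,11],[8,0],[24,8],[25,0],[36,5],[39,20],[40,5],[45,20],[48,17],[49,15],[50,0]]
[[3,17],[4,15],[6,11],[8,0],[24,8],[25,0],[36,5],[39,20],[40,5],[44,11],[45,20],[48,17],[49,15],[50,0]]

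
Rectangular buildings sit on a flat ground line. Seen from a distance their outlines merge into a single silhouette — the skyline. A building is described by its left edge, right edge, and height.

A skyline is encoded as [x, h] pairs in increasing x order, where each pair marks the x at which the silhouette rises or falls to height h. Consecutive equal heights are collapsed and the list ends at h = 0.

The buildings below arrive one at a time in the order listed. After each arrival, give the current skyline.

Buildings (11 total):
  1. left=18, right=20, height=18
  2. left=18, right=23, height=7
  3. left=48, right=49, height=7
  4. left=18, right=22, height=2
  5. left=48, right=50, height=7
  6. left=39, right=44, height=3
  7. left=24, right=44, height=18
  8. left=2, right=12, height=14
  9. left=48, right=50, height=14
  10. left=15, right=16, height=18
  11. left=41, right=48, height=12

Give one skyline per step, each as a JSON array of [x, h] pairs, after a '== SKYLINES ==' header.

== SKYLINES ==
[[18,18],[20,0]]
[[18,18],[20,7],[23,0]]
[[18,18],[20,7],[23,0],[48,7],[49,0]]
[[18,18],[20,7],[23,0],[48,7],[49,0]]
[[18,18],[20,7],[23,0],[48,7],[50,0]]
[[18,18],[20,7],[23,0],[39,3],[44,0],[48,7],[50,0]]
[[18,18],[20,7],[23,0],[24,18],[44,0],[48,7],[50,0]]
[[2,14],[12,0],[18,18],[20,7],[23,0],[24,18],[44,0],[48,7],[50,0]]
[[2,14],[12,0],[18,18],[20,7],[23,0],[24,18],[44,0],[48,14],[50,0]]
[[2,14],[12,0],[15,18],[16,0],[18,18],[20,7],[23,0],[24,18],[44,0],[48,14],[50,0]]
[[2,14],[12,0],[15,18],[16,0],[18,18],[20,7],[23,0],[24,18],[44,12],[48,14],[50,0]]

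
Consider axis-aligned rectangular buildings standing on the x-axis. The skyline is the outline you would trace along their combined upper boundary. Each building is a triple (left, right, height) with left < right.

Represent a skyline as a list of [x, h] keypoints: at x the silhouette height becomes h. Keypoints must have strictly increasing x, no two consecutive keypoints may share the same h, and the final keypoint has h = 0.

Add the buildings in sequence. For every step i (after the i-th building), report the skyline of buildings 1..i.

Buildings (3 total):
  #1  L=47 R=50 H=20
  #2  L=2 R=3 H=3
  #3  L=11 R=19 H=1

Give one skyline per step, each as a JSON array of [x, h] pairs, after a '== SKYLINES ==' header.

== SKYLINES ==
[[47,20],[50,0]]
[[2,3],[3,0],[47,20],[50,0]]
[[2,3],[3,0],[11,1],[19,0],[47,20],[50,0]]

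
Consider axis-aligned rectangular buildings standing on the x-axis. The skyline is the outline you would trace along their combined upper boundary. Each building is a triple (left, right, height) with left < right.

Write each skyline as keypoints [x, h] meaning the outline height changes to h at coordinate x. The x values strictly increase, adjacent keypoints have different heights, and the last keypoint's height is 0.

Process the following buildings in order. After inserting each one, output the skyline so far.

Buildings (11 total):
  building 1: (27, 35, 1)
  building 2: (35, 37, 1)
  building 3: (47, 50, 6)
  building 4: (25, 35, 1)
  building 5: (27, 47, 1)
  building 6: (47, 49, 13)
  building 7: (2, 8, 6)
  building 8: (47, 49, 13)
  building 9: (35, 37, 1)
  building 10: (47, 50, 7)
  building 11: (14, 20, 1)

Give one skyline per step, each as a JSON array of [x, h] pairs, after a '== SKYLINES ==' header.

== SKYLINES ==
[[27,1],[35,0]]
[[27,1],[37,0]]
[[27,1],[37,0],[47,6],[50,0]]
[[25,1],[37,0],[47,6],[50,0]]
[[25,1],[47,6],[50,0]]
[[25,1],[47,13],[49,6],[50,0]]
[[2,6],[8,0],[25,1],[47,13],[49,6],[50,0]]
[[2,6],[8,0],[25,1],[47,13],[49,6],[50,0]]
[[2,6],[8,0],[25,1],[47,13],[49,6],[50,0]]
[[2,6],[8,0],[25,1],[47,13],[49,7],[50,0]]
[[2,6],[8,0],[14,1],[20,0],[25,1],[47,13],[49,7],[50,0]]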